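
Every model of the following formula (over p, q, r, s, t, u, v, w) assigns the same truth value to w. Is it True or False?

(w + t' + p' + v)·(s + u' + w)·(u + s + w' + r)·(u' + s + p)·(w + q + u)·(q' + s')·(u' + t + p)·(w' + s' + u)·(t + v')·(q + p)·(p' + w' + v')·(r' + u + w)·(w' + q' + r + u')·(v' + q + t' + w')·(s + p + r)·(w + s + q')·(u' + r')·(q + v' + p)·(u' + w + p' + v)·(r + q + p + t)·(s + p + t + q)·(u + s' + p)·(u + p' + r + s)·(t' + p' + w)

True

Suppose w = 0.
Suppose s = 1.
Unit clause (q') forces q = 0.
Unit clause (u) forces u = 1.
Unit clause (p) forces p = 1.
Unit clause (r') forces r = 0.
Unit clause (v) forces v = 1.
Unit clause (t) forces t = 1.
But (t') is also a unit clause — contradiction.
Undo s and try s = 0.
Unit clause (u') forces u = 0.
Unit clause (q) forces q = 1.
But (q') is also a unit clause — contradiction.
Neither s = 1 nor s = 0 works.
So every satisfying assignment has w = True.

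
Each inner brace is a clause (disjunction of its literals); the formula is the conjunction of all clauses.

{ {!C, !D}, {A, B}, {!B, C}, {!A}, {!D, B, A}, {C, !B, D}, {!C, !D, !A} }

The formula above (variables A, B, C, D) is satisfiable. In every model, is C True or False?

True

Suppose C = false.
From the singleton clause (!B), B = false.
From the singleton clause (A), A = true.
But (!A) is also a unit clause — contradiction.
So every satisfying assignment has C = True.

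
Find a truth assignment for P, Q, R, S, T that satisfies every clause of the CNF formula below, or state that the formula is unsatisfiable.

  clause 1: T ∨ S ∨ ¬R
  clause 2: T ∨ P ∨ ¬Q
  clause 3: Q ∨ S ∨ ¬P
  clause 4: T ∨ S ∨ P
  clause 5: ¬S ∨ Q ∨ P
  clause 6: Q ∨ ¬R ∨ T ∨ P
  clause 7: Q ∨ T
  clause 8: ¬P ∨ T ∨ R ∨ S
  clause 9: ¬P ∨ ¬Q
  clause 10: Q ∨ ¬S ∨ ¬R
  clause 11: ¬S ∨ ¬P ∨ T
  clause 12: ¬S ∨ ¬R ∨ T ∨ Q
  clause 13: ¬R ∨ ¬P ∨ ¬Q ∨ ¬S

Branch on Q: set Q = True.
(¬P) alone gives P = False.
(T) alone gives T = True.
No clause remains; R, S are free.

P: False,  Q: True,  R: False,  S: True,  T: True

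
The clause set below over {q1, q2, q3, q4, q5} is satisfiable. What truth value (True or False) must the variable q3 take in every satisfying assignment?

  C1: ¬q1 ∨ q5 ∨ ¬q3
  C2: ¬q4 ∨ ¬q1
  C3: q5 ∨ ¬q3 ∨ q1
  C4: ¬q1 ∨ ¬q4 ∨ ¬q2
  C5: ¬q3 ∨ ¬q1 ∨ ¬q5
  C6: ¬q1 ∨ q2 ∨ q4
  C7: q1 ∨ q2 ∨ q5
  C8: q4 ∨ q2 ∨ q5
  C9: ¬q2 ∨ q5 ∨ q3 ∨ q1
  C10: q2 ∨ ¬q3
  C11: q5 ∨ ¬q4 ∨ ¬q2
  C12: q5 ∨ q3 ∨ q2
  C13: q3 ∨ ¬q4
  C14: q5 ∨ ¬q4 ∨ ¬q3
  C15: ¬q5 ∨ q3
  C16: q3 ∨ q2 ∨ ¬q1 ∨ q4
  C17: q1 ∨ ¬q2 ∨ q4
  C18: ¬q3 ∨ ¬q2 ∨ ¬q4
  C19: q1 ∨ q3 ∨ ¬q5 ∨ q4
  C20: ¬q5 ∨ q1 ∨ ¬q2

Suppose q3 = True.
(q2) alone gives q2 = True.
(¬q4) alone gives q4 = False.
(q1) alone gives q1 = True.
(q5) alone gives q5 = True.
Now (¬q5) is unsatisfied and unit — conflict.
So every satisfying assignment has q3 = False.

False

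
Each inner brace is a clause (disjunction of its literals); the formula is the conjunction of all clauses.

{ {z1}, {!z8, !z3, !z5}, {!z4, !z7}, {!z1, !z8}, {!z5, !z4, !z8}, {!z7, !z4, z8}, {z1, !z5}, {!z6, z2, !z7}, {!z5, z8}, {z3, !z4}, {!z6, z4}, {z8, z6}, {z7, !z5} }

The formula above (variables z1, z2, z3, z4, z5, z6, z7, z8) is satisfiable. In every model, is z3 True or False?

Suppose z3 = false.
The clause (z1) is unit, so z1 = true.
The clause (!z8) is unit, so z8 = false.
The clause (!z5) is unit, so z5 = false.
The clause (!z4) is unit, so z4 = false.
The clause (!z6) is unit, so z6 = false.
Now (z6) is unsatisfied and unit — conflict.
So every satisfying assignment has z3 = True.

True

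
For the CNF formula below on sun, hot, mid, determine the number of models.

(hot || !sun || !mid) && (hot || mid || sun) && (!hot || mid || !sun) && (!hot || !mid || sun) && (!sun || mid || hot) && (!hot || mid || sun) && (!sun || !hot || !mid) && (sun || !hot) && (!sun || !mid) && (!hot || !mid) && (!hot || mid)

There are 2^3 = 8 truth assignments over (sun, hot, mid).
Check each against the 11 clauses (columns in the order sun, hot, mid):
  F F F  ✗ fails (hot || mid || sun)
  F F T  ✓ satisfies all
  F T F  ✗ fails (!hot || mid || sun)
  F T T  ✗ fails (!hot || !mid || sun)
  T F F  ✗ fails (!sun || mid || hot)
  T F T  ✗ fails (hot || !sun || !mid)
  T T F  ✗ fails (!hot || mid || !sun)
  T T T  ✗ fails (!sun || !hot || !mid)
1 of the 8 rows is a model.

1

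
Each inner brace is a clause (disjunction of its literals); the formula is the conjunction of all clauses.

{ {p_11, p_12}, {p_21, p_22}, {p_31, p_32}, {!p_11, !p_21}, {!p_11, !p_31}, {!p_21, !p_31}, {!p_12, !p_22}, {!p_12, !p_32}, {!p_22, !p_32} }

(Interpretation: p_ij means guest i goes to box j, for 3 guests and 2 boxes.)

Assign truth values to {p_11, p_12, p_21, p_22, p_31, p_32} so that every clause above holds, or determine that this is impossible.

UNSATISFIABLE

Try p_11 = true.
The clause (!p_21) is unit, so p_21 = false.
The clause (p_22) is unit, so p_22 = true.
The clause (!p_31) is unit, so p_31 = false.
The clause (p_32) is unit, so p_32 = true.
Now (!p_32) is unsatisfied and unit — conflict.
That branch fails; take p_11 = false instead.
The clause (p_12) is unit, so p_12 = true.
The clause (!p_22) is unit, so p_22 = false.
The clause (p_21) is unit, so p_21 = true.
The clause (!p_31) is unit, so p_31 = false.
The clause (p_32) is unit, so p_32 = true.
Now (!p_32) is unsatisfied and unit — conflict.
Both values of p_11 lead to a conflict.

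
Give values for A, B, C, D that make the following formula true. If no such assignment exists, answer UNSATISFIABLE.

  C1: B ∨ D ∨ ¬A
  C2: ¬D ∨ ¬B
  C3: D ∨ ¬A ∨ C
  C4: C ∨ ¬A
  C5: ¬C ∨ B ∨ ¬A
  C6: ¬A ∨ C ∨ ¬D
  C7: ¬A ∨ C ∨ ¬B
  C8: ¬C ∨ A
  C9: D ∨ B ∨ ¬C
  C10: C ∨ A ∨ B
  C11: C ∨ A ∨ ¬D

A: False,  B: True,  C: False,  D: False

Case D = False:
Case B = True:
Case A = False:
From the singleton clause (¬C), C = False.
This assignment satisfies each clause.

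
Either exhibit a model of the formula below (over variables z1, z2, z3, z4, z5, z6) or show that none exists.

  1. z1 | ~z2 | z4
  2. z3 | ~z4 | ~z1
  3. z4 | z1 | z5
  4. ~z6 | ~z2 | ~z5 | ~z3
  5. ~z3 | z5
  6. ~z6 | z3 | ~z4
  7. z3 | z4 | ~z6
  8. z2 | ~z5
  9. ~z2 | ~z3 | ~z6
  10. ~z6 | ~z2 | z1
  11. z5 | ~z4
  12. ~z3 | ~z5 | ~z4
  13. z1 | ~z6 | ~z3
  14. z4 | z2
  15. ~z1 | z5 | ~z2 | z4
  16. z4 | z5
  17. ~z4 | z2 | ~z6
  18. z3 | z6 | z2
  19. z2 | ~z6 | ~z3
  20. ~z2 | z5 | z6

z1: 1; z2: 1; z3: 0; z4: 0; z5: 1; z6: 0

Branch on z3: set z3 = 0.
Branch on z4: set z4 = 0.
The clause (~z6) is unit, so z6 = 0.
The clause (z2) is unit, so z2 = 1.
The clause (z1) is unit, so z1 = 1.
The clause (z5) is unit, so z5 = 1.
All clauses are satisfied.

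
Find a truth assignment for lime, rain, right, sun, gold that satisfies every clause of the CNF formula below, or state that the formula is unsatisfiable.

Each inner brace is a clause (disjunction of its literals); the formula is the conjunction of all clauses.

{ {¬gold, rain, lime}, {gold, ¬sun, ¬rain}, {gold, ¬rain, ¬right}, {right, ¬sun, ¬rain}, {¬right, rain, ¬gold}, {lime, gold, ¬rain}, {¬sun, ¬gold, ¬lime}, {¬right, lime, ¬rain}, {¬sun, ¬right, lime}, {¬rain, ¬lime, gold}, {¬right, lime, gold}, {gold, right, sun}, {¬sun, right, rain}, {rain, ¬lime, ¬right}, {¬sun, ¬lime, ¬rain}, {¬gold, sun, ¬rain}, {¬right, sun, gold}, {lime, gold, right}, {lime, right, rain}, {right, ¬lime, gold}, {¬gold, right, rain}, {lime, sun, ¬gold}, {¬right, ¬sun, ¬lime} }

UNSATISFIABLE

Case gold = False:
Case sun = False:
(right) alone gives right = True.
But (¬right) is also a unit clause — contradiction.
Backtrack on sun: now try sun = True.
(¬rain) alone gives rain = False.
(right) alone gives right = True.
(lime) alone gives lime = True.
But (¬lime) is also a unit clause — contradiction.
Neither sun = True nor sun = False works.
Backtrack on gold: now try gold = True.
Case rain = True:
(sun) alone gives sun = True.
(right) alone gives right = True.
(¬lime) alone gives lime = False.
But (lime) is also a unit clause — contradiction.
Backtrack on rain: now try rain = False.
(lime) alone gives lime = True.
(¬right) alone gives right = False.
But (right) is also a unit clause — contradiction.
Neither rain = True nor rain = False works.
Neither gold = True nor gold = False works.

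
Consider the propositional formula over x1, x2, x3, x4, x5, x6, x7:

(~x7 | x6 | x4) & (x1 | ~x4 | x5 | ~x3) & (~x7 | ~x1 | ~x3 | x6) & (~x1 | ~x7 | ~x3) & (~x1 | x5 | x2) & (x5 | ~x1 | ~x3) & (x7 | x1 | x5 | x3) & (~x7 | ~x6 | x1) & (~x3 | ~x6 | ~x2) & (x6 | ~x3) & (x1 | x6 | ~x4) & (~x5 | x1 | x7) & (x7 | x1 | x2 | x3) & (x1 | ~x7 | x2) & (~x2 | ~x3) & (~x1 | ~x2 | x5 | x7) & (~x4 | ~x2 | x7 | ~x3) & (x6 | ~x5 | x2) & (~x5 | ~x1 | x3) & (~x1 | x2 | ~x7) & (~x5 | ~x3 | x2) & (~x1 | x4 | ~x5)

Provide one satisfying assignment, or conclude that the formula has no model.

x1 ↦ 0; x2 ↦ 0; x3 ↦ 1; x4 ↦ 0; x5 ↦ 0; x6 ↦ 1; x7 ↦ 0

Case x6 = 1:
Case x7 = 0:
Case x3 = 1:
(~x2) alone gives x2 = 0.
(~x5) alone gives x5 = 0.
(~x1) alone gives x1 = 0.
(~x4) alone gives x4 = 0.
All clauses are satisfied.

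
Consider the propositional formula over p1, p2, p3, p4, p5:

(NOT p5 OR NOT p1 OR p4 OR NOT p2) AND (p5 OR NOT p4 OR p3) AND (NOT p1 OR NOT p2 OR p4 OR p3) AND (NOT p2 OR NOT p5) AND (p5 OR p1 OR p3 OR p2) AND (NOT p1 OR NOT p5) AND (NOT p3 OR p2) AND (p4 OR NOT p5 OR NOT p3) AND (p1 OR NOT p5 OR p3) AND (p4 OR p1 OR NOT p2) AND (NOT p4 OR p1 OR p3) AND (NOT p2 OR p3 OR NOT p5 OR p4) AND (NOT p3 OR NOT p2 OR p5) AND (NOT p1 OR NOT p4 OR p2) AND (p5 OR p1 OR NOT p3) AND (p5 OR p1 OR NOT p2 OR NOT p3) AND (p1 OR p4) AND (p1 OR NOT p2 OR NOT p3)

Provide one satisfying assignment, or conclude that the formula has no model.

Case p2 = false:
(NOT p3) alone gives p3 = false.
Case p5 = false:
(NOT p4) alone gives p4 = false.
(p1) alone gives p1 = true.
All clauses are satisfied.

p1 ↦ true, p2 ↦ false, p3 ↦ false, p4 ↦ false, p5 ↦ false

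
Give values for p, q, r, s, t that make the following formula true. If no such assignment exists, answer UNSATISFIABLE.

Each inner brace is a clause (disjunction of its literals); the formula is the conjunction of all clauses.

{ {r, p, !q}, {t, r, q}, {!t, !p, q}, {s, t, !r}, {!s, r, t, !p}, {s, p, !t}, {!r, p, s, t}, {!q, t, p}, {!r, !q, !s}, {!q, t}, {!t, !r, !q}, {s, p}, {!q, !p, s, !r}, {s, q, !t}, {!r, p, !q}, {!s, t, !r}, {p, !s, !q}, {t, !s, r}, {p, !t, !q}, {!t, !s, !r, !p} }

p=true; q=true; r=false; s=false; t=true

Try q = true.
From the singleton clause (t), t = true.
From the singleton clause (!r), r = false.
From the singleton clause (p), p = true.
All clauses hold; s can take either value.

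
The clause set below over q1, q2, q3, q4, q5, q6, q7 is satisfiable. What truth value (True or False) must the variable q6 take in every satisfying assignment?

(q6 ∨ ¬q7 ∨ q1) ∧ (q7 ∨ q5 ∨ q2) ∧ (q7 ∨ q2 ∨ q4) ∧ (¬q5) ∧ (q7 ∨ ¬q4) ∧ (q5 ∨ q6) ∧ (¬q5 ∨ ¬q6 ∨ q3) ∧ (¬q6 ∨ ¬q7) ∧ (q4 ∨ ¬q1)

Suppose q6 = False.
Unit clause (¬q5) forces q5 = False.
But (q5) is also a unit clause — contradiction.
So every satisfying assignment has q6 = True.

True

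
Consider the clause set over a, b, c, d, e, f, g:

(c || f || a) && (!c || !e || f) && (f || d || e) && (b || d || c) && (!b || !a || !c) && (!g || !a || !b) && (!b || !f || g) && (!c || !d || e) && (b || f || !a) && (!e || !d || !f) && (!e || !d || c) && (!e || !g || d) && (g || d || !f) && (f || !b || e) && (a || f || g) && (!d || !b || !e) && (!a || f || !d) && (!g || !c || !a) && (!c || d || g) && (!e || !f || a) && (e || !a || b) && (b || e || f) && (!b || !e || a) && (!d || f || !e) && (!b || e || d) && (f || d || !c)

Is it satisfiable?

Yes, satisfiable

Branch on c: set c = true.
Branch on e: set e = false.
(!d) alone gives d = false.
(f) alone gives f = true.
(g) alone gives g = true.
(!a) alone gives a = false.
(!b) alone gives b = false.
This assignment satisfies each clause.
A satisfying assignment: a: false,  b: false,  c: true,  d: false,  e: false,  f: true,  g: true.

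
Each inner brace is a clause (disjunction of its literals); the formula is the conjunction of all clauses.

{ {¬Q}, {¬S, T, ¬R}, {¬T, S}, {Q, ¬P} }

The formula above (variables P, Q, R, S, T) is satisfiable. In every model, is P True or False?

Suppose P = True.
Unit clause (¬Q) forces Q = False.
But (Q) is also a unit clause — contradiction.
So every satisfying assignment has P = False.

False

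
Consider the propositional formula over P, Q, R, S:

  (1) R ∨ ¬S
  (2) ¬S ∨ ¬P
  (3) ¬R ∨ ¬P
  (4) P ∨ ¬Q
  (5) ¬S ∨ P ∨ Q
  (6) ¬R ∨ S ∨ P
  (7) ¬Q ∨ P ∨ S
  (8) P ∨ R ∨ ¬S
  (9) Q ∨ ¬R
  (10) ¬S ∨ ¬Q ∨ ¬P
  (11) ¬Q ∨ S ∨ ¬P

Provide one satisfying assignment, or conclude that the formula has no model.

P=True, Q=False, R=False, S=False

Branch on R: set R = False.
(¬S) alone gives S = False.
Branch on P: set P = True.
(¬Q) alone gives Q = False.
This assignment satisfies each clause.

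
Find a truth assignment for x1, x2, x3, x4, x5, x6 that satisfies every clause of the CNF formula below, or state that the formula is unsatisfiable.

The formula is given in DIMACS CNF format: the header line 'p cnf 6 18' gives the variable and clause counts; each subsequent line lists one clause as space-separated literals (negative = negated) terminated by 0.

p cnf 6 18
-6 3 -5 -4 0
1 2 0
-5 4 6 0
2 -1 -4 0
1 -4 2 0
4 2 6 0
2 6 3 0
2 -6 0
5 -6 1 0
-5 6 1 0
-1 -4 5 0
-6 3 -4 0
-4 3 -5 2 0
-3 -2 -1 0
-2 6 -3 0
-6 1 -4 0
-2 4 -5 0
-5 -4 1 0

Suppose x1 = True.
Suppose x2 = True.
(¬x3) alone gives x3 = False.
Suppose x4 = False.
(¬x5) alone gives x5 = False.
No clause remains; x6 is free.

x1=True,  x2=True,  x3=False,  x4=False,  x5=False,  x6=False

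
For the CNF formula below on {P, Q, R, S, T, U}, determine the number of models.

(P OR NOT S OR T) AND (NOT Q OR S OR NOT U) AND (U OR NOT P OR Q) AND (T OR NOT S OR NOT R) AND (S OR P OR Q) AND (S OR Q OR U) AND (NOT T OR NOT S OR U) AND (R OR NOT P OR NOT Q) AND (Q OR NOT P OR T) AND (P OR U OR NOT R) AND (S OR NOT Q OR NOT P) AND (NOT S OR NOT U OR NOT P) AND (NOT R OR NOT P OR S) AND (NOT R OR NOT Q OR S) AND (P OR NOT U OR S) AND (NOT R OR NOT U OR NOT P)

7

There are 2^6 = 64 truth assignments over (P, Q, R, S, T, U).
Split on Q. With Q = true, the clauses containing Q are satisfied and NOT Q drops from the rest; 4 of the 2^5 = 32 assignments to the other variables satisfy what remains.
With Q = false, by the same count on the reduced clause set, 3 assignments work.
(One model: P=F, Q=F, R=F, S=T, T=T, U=T.)
Total: 4 + 3 = 7.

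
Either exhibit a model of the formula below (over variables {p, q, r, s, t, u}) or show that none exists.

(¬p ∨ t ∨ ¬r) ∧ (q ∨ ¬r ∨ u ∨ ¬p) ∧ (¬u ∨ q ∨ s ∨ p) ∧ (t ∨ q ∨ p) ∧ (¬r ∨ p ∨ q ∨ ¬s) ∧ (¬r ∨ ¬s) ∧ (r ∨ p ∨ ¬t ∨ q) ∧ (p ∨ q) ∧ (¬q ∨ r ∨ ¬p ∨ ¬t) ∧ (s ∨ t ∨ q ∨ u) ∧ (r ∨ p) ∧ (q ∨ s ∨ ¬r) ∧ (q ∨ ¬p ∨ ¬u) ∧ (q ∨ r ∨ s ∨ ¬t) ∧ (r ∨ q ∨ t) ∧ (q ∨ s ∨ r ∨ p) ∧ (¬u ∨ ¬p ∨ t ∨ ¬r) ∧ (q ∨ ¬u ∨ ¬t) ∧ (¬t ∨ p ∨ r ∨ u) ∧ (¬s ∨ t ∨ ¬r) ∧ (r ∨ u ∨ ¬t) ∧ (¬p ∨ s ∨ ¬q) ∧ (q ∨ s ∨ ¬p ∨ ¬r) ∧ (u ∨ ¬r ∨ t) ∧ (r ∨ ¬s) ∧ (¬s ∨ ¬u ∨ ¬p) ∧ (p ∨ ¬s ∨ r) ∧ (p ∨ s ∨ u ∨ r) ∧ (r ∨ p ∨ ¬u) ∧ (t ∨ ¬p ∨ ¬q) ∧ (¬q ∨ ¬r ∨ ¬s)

Try r = True.
Unit clause (¬s) forces s = False.
Unit clause (q) forces q = True.
Unit clause (¬p) forces p = False.
Try u = True.
All clauses hold; t can take either value.

p=False, q=True, r=True, s=False, t=False, u=True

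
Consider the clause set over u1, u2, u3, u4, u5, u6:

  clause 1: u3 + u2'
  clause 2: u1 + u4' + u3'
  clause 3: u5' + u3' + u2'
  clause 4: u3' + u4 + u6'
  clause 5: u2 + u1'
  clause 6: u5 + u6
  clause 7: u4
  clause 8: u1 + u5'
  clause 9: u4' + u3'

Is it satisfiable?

The clause (u4) is unit, so u4 = 1.
The clause (u3') is unit, so u3 = 0.
The clause (u2') is unit, so u2 = 0.
The clause (u1') is unit, so u1 = 0.
The clause (u5') is unit, so u5 = 0.
The clause (u6) is unit, so u6 = 1.
This assignment satisfies each clause.
A satisfying assignment: u1=0; u2=0; u3=0; u4=1; u5=0; u6=1.

Yes, satisfiable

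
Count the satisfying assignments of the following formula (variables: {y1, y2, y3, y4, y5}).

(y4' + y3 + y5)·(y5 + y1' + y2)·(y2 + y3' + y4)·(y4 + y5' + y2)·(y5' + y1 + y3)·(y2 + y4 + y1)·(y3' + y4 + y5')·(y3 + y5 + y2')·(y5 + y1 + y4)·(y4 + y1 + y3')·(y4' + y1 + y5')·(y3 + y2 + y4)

9

There are 2^5 = 32 truth assignments over (y1, y2, y3, y4, y5).
Split on y2. With y2 = 1, the clauses containing y2 are satisfied and y2' drops from the rest; 6 of the 2^4 = 16 assignments to the other variables satisfy what remains.
With y2 = 0, by the same count on the reduced clause set, 3 assignments work.
Total: 6 + 3 = 9.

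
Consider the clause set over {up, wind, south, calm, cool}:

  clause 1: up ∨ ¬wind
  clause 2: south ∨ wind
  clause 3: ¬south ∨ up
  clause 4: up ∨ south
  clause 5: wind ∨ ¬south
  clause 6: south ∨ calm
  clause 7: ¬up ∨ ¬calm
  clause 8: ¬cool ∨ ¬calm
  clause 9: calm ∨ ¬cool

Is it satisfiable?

Suppose up = True.
The clause (¬calm) is unit, so calm = False.
The clause (south) is unit, so south = True.
The clause (wind) is unit, so wind = True.
The clause (¬cool) is unit, so cool = False.
All clauses are satisfied.
A satisfying assignment: up=True,  wind=True,  south=True,  calm=False,  cool=False.

Satisfiable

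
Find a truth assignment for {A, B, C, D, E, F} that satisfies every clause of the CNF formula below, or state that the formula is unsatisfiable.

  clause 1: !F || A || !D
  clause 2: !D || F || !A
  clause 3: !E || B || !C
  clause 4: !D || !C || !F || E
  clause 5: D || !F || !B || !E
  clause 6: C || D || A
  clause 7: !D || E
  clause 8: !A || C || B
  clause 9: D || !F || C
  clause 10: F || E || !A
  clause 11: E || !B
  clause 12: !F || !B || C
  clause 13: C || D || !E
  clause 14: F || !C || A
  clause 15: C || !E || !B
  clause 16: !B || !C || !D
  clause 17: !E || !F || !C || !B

Case D = false:
Case C = true:
Case E = false:
From the singleton clause (!B), B = false.
Case F = true:
No clause remains; A is free.

A=true, B=false, C=true, D=false, E=false, F=true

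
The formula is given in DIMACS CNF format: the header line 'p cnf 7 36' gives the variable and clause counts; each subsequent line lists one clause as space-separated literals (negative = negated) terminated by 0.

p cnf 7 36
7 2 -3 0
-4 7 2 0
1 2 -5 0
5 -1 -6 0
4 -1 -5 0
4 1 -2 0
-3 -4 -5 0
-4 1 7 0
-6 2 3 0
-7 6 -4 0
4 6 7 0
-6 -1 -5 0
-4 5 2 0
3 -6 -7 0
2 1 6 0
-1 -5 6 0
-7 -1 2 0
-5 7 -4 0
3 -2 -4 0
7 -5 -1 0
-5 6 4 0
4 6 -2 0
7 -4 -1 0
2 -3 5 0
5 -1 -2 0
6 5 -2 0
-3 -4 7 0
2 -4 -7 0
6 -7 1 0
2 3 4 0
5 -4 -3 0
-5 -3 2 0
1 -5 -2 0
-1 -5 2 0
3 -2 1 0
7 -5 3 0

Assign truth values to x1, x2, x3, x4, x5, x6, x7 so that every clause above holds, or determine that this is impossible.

UNSATISFIABLE

Branch on x7: set x7 = True.
Branch on x6: set x6 = True.
Unit clause (x3) forces x3 = True.
Branch on x5: set x5 = True.
Unit clause (¬x4) forces x4 = False.
Unit clause (¬x1) forces x1 = False.
Unit clause (x2) forces x2 = True.
That conflicts with the unit clause (¬x2).
Backtrack on x5: now try x5 = False.
Unit clause (¬x1) forces x1 = False.
Unit clause (x2) forces x2 = True.
Unit clause (x4) forces x4 = True.
That conflicts with the unit clause (¬x4).
Either choice for x5 ends in contradiction.
Backtrack on x6: now try x6 = False.
Unit clause (¬x4) forces x4 = False.
Unit clause (¬x5) forces x5 = False.
Unit clause (¬x2) forces x2 = False.
Unit clause (x1) forces x1 = True.
That conflicts with the unit clause (¬x1).
Either choice for x6 ends in contradiction.
Backtrack on x7: now try x7 = False.
Branch on x2: set x2 = True.
Branch on x4: set x4 = True.
Unit clause (x1) forces x1 = True.
That conflicts with the unit clause (¬x1).
Backtrack on x4: now try x4 = False.
Unit clause (x1) forces x1 = True.
Unit clause (¬x5) forces x5 = False.
That conflicts with the unit clause (x5).
Either choice for x4 ends in contradiction.
Backtrack on x2: now try x2 = False.
Unit clause (¬x3) forces x3 = False.
Unit clause (¬x4) forces x4 = False.
That conflicts with the unit clause (x4).
Either choice for x2 ends in contradiction.
Either choice for x7 ends in contradiction.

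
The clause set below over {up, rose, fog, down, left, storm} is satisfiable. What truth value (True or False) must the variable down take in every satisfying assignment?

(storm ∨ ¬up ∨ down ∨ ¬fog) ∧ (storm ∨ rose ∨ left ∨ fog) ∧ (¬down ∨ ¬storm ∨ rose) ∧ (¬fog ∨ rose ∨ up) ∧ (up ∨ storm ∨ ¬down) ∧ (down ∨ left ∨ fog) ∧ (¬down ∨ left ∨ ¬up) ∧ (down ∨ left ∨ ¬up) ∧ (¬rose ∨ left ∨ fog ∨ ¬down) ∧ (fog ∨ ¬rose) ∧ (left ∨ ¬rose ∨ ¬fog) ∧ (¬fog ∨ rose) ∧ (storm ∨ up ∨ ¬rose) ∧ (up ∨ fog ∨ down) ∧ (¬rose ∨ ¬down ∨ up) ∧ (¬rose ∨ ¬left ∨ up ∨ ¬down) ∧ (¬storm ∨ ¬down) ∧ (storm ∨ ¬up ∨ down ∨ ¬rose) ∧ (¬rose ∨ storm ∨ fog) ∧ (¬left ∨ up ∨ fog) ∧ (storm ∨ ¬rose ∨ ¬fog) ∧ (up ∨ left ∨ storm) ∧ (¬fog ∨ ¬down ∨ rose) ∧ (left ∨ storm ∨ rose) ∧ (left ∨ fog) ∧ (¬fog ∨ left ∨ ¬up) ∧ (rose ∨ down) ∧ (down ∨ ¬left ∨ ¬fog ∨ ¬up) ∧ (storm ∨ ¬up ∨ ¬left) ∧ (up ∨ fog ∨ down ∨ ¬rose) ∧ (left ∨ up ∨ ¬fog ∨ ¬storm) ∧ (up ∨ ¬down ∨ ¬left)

False

Suppose down = True.
The clause (¬storm) is unit, so storm = False.
The clause (up) is unit, so up = True.
The clause (left) is unit, so left = True.
Now (¬left) is unsatisfied and unit — conflict.
So every satisfying assignment has down = False.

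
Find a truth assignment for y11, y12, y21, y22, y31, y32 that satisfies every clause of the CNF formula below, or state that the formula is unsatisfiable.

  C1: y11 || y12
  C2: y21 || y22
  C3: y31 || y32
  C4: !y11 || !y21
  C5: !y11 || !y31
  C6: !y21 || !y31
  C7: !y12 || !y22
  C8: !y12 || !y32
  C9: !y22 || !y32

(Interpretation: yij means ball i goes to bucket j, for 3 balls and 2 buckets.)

UNSATISFIABLE

Case y11 = true:
The clause (!y21) is unit, so y21 = false.
The clause (y22) is unit, so y22 = true.
The clause (!y31) is unit, so y31 = false.
The clause (y32) is unit, so y32 = true.
But (!y32) is also a unit clause — contradiction.
Backtrack on y11: now try y11 = false.
The clause (y12) is unit, so y12 = true.
The clause (!y22) is unit, so y22 = false.
The clause (y21) is unit, so y21 = true.
The clause (!y31) is unit, so y31 = false.
The clause (y32) is unit, so y32 = true.
But (!y32) is also a unit clause — contradiction.
Both values of y11 lead to a conflict.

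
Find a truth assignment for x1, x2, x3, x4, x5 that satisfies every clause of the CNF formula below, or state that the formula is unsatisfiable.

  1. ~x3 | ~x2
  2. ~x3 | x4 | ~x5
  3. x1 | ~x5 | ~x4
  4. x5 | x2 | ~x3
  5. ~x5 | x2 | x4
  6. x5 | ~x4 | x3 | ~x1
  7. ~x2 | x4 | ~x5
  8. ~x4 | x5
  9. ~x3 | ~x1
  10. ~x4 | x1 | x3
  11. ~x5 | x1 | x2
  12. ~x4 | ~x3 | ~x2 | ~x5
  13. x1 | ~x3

x1: 0; x2: 1; x3: 0; x4: 0; x5: 0

Branch on x3: set x3 = 0.
Branch on x4: set x4 = 0.
Branch on x5: set x5 = 0.
Every clause is now satisfied; x1, x2 are unconstrained.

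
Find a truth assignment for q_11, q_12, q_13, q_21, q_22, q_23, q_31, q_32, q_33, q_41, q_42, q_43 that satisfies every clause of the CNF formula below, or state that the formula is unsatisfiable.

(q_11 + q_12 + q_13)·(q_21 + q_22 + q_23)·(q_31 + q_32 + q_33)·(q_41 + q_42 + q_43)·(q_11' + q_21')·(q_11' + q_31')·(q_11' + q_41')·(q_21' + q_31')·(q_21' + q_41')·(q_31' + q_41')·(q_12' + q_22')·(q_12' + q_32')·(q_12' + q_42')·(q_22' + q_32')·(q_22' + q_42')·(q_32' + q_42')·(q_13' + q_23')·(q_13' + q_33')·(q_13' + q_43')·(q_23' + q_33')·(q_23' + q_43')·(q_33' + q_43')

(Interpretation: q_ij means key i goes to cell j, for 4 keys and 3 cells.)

UNSATISFIABLE

Suppose q_11 = 0.
Suppose q_12 = 1.
Unit clause (q_22') forces q_22 = 0.
Unit clause (q_32') forces q_32 = 0.
Unit clause (q_42') forces q_42 = 0.
Suppose q_21 = 1.
Unit clause (q_31') forces q_31 = 0.
Unit clause (q_33) forces q_33 = 1.
Unit clause (q_41') forces q_41 = 0.
Unit clause (q_43) forces q_43 = 1.
That conflicts with the unit clause (q_43').
Backtrack on q_21: now try q_21 = 0.
Unit clause (q_23) forces q_23 = 1.
Unit clause (q_13') forces q_13 = 0.
Unit clause (q_33') forces q_33 = 0.
Unit clause (q_31) forces q_31 = 1.
Unit clause (q_41') forces q_41 = 0.
Unit clause (q_43) forces q_43 = 1.
That conflicts with the unit clause (q_43').
Either choice for q_21 ends in contradiction.
Backtrack on q_12: now try q_12 = 0.
Unit clause (q_13) forces q_13 = 1.
Unit clause (q_23') forces q_23 = 0.
Unit clause (q_33') forces q_33 = 0.
Unit clause (q_43') forces q_43 = 0.
Suppose q_21 = 1.
Unit clause (q_31') forces q_31 = 0.
Unit clause (q_32) forces q_32 = 1.
Unit clause (q_41') forces q_41 = 0.
Unit clause (q_42) forces q_42 = 1.
That conflicts with the unit clause (q_42').
Backtrack on q_21: now try q_21 = 0.
Unit clause (q_22) forces q_22 = 1.
Unit clause (q_32') forces q_32 = 0.
Unit clause (q_31) forces q_31 = 1.
Unit clause (q_41') forces q_41 = 0.
Unit clause (q_42) forces q_42 = 1.
That conflicts with the unit clause (q_42').
Either choice for q_21 ends in contradiction.
Either choice for q_12 ends in contradiction.
Backtrack on q_11: now try q_11 = 1.
Unit clause (q_21') forces q_21 = 0.
Unit clause (q_31') forces q_31 = 0.
Unit clause (q_41') forces q_41 = 0.
Suppose q_22 = 1.
Unit clause (q_12') forces q_12 = 0.
Unit clause (q_32') forces q_32 = 0.
Unit clause (q_33) forces q_33 = 1.
Unit clause (q_42') forces q_42 = 0.
Unit clause (q_43) forces q_43 = 1.
That conflicts with the unit clause (q_43').
Backtrack on q_22: now try q_22 = 0.
Unit clause (q_23) forces q_23 = 1.
Unit clause (q_13') forces q_13 = 0.
Unit clause (q_33') forces q_33 = 0.
Unit clause (q_32) forces q_32 = 1.
Unit clause (q_12') forces q_12 = 0.
Unit clause (q_42') forces q_42 = 0.
Unit clause (q_43) forces q_43 = 1.
That conflicts with the unit clause (q_43').
Either choice for q_22 ends in contradiction.
Either choice for q_11 ends in contradiction.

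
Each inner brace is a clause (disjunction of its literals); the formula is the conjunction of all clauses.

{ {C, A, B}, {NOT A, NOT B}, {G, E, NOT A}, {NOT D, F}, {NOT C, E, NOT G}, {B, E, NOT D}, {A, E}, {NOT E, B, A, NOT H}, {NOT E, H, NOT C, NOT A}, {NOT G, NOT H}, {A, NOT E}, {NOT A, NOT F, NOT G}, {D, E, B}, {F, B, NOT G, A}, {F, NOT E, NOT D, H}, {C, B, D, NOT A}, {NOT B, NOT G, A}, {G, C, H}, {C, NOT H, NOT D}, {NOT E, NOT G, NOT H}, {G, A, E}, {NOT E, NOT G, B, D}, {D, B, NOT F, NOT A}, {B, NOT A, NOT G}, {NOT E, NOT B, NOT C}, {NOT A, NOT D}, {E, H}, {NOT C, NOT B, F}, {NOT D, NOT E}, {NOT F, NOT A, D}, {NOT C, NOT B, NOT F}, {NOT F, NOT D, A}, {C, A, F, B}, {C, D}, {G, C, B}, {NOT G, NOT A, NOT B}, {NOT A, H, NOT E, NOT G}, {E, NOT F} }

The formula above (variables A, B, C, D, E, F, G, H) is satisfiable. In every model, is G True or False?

Suppose G = true.
From the singleton clause (NOT H), H = false.
From the singleton clause (E), E = true.
From the singleton clause (A), A = true.
Now (NOT A) is unsatisfied and unit — conflict.
So every satisfying assignment has G = False.

False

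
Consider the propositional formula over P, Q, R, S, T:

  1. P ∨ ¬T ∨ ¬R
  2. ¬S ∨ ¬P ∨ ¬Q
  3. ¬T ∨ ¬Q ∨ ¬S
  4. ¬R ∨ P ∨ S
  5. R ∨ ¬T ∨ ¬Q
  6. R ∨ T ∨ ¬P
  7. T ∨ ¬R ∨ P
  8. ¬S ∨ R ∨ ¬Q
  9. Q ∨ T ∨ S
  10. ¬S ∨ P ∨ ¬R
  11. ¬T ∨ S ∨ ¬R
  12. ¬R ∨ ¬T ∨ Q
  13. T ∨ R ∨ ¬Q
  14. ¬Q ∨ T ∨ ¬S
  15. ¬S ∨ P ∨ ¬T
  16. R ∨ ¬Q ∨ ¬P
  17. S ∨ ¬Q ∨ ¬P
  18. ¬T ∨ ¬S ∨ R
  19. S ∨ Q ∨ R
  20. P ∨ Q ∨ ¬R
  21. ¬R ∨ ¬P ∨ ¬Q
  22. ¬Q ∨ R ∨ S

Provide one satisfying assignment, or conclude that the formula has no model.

Suppose P = True.
Suppose S = True.
(¬Q) alone gives Q = False.
Suppose R = True.
(¬T) alone gives T = False.
All clauses are satisfied.

P=True; Q=False; R=True; S=True; T=False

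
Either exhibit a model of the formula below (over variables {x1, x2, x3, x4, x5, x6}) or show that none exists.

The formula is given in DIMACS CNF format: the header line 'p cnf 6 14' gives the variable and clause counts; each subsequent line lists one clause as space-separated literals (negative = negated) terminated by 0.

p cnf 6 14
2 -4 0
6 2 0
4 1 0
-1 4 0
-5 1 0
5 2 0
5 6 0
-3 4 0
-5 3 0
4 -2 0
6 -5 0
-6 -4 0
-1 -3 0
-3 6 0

UNSATISFIABLE

Branch on x2: set x2 = True.
(x4) alone gives x4 = True.
(¬x6) alone gives x6 = False.
(x5) alone gives x5 = True.
That conflicts with the unit clause (¬x5).
Undo x2 and try x2 = False.
(¬x4) alone gives x4 = False.
(x6) alone gives x6 = True.
(x1) alone gives x1 = True.
That conflicts with the unit clause (¬x1).
Either choice for x2 ends in contradiction.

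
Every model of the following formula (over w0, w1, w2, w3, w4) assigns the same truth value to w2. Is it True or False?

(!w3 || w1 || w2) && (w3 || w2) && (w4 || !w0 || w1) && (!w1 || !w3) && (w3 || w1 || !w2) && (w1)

Suppose w2 = false.
The clause (w3) is unit, so w3 = true.
The clause (w1) is unit, so w1 = true.
That conflicts with the unit clause (!w1).
So every satisfying assignment has w2 = True.

True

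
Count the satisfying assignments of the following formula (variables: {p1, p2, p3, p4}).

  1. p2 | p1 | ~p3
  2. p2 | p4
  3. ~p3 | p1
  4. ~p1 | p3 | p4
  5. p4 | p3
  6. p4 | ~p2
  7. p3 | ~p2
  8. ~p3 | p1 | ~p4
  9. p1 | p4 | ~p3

There are 2^4 = 16 truth assignments over (p1, p2, p3, p4).
Check each against the 9 clauses (columns in the order p1, p2, p3, p4):
  F F F F  ✗ fails (p2 | p4)
  F F F T  ✓ satisfies all
  F F T F  ✗ fails (p2 | p1 | ~p3)
  F F T T  ✗ fails (p2 | p1 | ~p3)
  F T F F  ✗ fails (p4 | p3)
  F T F T  ✗ fails (p3 | ~p2)
  F T T F  ✗ fails (~p3 | p1)
  F T T T  ✗ fails (~p3 | p1)
  T F F F  ✗ fails (p2 | p4)
  T F F T  ✓ satisfies all
  T F T F  ✗ fails (p2 | p4)
  T F T T  ✓ satisfies all
  T T F F  ✗ fails (~p1 | p3 | p4)
  T T F T  ✗ fails (p3 | ~p2)
  T T T F  ✗ fails (p4 | ~p2)
  T T T T  ✓ satisfies all
4 of the 16 rows are models.

4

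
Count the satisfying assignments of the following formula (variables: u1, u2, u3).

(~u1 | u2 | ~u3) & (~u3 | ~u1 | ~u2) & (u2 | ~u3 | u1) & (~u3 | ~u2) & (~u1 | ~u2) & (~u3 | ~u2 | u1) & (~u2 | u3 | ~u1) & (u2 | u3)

1

There are 2^3 = 8 truth assignments over (u1, u2, u3).
Split on u2. With u2 = 1, the clauses containing u2 are satisfied and ~u2 drops from the rest; 1 of the 2^2 = 4 assignments to the other variables satisfy what remains.
With u2 = 0, by the same count on the reduced clause set, 0 assignments work.
Total: 1 + 0 = 1.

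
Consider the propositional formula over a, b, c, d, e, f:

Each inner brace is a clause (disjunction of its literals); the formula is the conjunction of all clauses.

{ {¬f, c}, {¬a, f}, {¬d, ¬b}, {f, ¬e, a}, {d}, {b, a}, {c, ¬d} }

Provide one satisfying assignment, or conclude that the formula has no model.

a=True,  b=False,  c=True,  d=True,  e=False,  f=True

The clause (d) is unit, so d = True.
The clause (¬b) is unit, so b = False.
The clause (a) is unit, so a = True.
The clause (f) is unit, so f = True.
The clause (c) is unit, so c = True.
No clause remains; e is free.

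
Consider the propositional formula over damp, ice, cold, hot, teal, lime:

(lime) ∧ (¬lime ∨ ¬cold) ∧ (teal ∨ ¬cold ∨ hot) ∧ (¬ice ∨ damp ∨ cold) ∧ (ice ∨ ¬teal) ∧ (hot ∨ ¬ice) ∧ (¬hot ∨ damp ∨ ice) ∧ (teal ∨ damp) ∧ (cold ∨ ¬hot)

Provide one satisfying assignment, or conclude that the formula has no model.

damp: True; ice: False; cold: False; hot: False; teal: False; lime: True

(lime) alone gives lime = True.
(¬cold) alone gives cold = False.
(¬hot) alone gives hot = False.
(¬ice) alone gives ice = False.
(¬teal) alone gives teal = False.
(damp) alone gives damp = True.
Every clause now holds.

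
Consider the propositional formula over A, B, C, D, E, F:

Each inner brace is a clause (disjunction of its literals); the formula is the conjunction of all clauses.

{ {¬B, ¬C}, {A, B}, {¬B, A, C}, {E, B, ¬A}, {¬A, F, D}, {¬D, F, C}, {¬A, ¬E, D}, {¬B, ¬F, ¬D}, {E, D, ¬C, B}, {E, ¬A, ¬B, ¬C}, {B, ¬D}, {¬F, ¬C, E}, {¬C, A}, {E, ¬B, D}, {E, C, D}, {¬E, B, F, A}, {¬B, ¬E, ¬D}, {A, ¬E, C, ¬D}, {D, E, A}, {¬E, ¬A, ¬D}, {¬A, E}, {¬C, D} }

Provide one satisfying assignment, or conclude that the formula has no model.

Branch on B: set B = False.
The clause (A) is unit, so A = True.
The clause (E) is unit, so E = True.
The clause (D) is unit, so D = True.
Now (¬D) is unsatisfied and unit — conflict.
Backtrack on B: now try B = True.
The clause (¬C) is unit, so C = False.
The clause (A) is unit, so A = True.
The clause (E) is unit, so E = True.
The clause (D) is unit, so D = True.
Now (¬D) is unsatisfied and unit — conflict.
Both values of B lead to a conflict.

UNSATISFIABLE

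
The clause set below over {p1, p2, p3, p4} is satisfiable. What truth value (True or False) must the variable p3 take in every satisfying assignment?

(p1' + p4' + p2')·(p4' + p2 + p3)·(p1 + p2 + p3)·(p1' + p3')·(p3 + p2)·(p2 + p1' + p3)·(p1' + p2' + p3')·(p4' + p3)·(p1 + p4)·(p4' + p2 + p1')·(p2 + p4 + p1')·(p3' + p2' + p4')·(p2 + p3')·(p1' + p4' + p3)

Suppose p3 = 1.
(p1') alone gives p1 = 0.
(p4) alone gives p4 = 1.
(p2') alone gives p2 = 0.
Now (p2) is unsatisfied and unit — conflict.
So every satisfying assignment has p3 = False.

False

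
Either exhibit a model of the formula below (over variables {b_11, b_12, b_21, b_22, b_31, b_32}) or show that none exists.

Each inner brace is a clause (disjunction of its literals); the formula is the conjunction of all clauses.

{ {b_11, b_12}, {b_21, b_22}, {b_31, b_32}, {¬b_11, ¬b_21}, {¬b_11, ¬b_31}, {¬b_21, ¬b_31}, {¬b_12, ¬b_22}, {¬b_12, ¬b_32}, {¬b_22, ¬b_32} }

UNSATISFIABLE

Branch on b_11: set b_11 = True.
From the singleton clause (¬b_21), b_21 = False.
From the singleton clause (b_22), b_22 = True.
From the singleton clause (¬b_31), b_31 = False.
From the singleton clause (b_32), b_32 = True.
Now (¬b_32) is unsatisfied and unit — conflict.
So b_11 must be the other value — set b_11 = False.
From the singleton clause (b_12), b_12 = True.
From the singleton clause (¬b_22), b_22 = False.
From the singleton clause (b_21), b_21 = True.
From the singleton clause (¬b_31), b_31 = False.
From the singleton clause (b_32), b_32 = True.
Now (¬b_32) is unsatisfied and unit — conflict.
Neither b_11 = True nor b_11 = False works.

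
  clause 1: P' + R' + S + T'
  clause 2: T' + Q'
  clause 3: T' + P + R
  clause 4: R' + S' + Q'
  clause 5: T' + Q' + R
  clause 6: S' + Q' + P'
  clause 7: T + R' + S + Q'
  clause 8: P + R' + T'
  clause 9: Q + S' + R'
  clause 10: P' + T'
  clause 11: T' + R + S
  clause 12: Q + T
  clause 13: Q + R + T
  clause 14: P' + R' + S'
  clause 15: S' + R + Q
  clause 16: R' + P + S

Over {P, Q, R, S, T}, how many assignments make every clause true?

3

There are 2^5 = 32 truth assignments over (P, Q, R, S, T).
Split on R. With R = 1, the clauses containing R are satisfied and R' drops from the rest; 0 of the 2^4 = 16 assignments to the other variables satisfy what remains.
With R = 0, by the same count on the reduced clause set, 3 assignments work.
(One model: P=F, Q=T, R=F, S=F, T=F.)
Total: 0 + 3 = 3.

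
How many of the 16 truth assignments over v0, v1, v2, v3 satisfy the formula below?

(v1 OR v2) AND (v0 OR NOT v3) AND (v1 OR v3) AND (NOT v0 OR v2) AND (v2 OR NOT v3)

5

There are 2^4 = 16 truth assignments over (v0, v1, v2, v3).
Split on v1. With v1 = true, the clauses containing v1 are satisfied and NOT v1 drops from the rest; 4 of the 2^3 = 8 assignments to the other variables satisfy what remains.
With v1 = false, by the same count on the reduced clause set, 1 assignment works.
(One model: v0=F, v1=T, v2=F, v3=F.)
Total: 4 + 1 = 5.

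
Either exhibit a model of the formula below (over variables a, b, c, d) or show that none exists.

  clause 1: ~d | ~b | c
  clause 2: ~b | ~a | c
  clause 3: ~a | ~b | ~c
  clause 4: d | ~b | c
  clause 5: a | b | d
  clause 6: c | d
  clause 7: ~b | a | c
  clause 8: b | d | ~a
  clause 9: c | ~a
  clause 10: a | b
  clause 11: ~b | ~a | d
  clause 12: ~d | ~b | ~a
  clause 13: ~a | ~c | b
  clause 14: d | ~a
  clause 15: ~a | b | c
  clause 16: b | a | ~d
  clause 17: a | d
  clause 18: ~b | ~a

Try c = 1.
Try a = 0.
The clause (b) is unit, so b = 1.
The clause (d) is unit, so d = 1.
Every clause now holds.

a=0, b=1, c=1, d=1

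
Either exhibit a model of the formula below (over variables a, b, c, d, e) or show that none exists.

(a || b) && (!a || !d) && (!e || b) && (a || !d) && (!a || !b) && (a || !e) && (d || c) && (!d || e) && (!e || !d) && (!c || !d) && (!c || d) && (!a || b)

UNSATISFIABLE

Case a = true:
The clause (!d) is unit, so d = false.
The clause (!b) is unit, so b = false.
That conflicts with the unit clause (b).
Undo a and try a = false.
The clause (b) is unit, so b = true.
The clause (!d) is unit, so d = false.
The clause (!e) is unit, so e = false.
The clause (c) is unit, so c = true.
That conflicts with the unit clause (!c).
Neither a = true nor a = false works.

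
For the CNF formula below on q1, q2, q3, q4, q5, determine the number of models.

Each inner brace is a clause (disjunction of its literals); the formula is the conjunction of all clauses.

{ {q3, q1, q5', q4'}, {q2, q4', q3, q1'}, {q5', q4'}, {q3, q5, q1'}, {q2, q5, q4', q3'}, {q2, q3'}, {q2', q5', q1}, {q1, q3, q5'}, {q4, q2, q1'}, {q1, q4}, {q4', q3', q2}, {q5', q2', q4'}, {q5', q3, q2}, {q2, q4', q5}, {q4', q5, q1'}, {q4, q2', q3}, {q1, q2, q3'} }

There are 2^5 = 32 truth assignments over (q1, q2, q3, q4, q5).
Split on q4. With q4 = 1, the clauses containing q4 are satisfied and q4' drops from the rest; 2 of the 2^4 = 16 assignments to the other variables satisfy what remains.
With q4 = 0, by the same count on the reduced clause set, 2 assignments work.
(One model: q1=F, q2=T, q3=F, q4=T, q5=F.)
Total: 2 + 2 = 4.

4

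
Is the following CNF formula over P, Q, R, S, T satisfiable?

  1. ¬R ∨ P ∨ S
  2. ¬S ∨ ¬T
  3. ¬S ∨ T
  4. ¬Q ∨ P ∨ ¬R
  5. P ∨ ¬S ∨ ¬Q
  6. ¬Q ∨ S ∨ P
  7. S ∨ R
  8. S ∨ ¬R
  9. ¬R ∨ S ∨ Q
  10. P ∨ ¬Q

No

Case S = False:
The clause (R) is unit, so R = True.
Now (¬R) is unsatisfied and unit — conflict.
Backtrack on S: now try S = True.
The clause (¬T) is unit, so T = False.
Now (T) is unsatisfied and unit — conflict.
Both values of S lead to a conflict.
No assignment satisfies every clause.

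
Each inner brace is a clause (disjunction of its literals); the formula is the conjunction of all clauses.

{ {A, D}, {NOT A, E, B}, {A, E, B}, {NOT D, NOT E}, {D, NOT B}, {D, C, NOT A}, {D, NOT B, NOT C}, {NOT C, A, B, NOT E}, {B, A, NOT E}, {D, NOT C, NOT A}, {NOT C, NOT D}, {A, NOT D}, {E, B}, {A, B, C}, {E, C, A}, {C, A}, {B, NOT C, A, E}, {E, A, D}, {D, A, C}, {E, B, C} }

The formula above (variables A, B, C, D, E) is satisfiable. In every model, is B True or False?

True

Suppose B = false.
Unit clause (E) forces E = true.
Unit clause (NOT D) forces D = false.
Unit clause (A) forces A = true.
Unit clause (C) forces C = true.
Now (NOT C) is unsatisfied and unit — conflict.
So every satisfying assignment has B = True.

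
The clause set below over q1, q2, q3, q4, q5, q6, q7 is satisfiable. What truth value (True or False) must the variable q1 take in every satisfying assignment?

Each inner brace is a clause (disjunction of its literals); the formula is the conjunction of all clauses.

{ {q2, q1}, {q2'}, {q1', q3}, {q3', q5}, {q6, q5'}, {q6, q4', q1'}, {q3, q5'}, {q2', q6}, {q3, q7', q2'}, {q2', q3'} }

Suppose q1 = 0.
Unit clause (q2) forces q2 = 1.
That conflicts with the unit clause (q2').
So every satisfying assignment has q1 = True.

True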